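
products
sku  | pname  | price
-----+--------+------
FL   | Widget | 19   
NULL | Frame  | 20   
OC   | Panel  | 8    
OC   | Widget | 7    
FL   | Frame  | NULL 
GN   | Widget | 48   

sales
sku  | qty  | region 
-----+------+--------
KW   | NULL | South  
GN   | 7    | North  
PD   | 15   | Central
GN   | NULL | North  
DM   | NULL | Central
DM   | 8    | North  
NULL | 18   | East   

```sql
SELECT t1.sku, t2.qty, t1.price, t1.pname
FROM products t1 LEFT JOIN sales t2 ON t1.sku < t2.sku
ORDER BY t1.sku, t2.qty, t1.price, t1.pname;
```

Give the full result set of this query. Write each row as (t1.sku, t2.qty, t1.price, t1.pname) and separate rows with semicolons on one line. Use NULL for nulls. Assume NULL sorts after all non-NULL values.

LEFT JOIN keeps every row from `products`; unmatched rows get NULL for `sales`'s columns.
Matching on t1.sku < t2.sku. A NULL in a compared column never satisfies the condition.
- t1 row (sku=FL): matches 4 t2 row(s) → 4 output row(s).
- t1 row (sku=NULL): no match → kept, t2 columns NULL.
- t1 row (sku=OC): matches 1 t2 row(s) → 1 output row(s).
- t1 row (sku=OC): matches 1 t2 row(s) → 1 output row(s).
- t1 row (sku=FL): matches 4 t2 row(s) → 4 output row(s).
- t1 row (sku=GN): matches 2 t2 row(s) → 2 output row(s).

(FL, 7, 19, Widget); (FL, 7, NULL, Frame); (FL, 15, 19, Widget); (FL, 15, NULL, Frame); (FL, NULL, 19, Widget); (FL, NULL, 19, Widget); (FL, NULL, NULL, Frame); (FL, NULL, NULL, Frame); (GN, 15, 48, Widget); (GN, NULL, 48, Widget); (OC, 15, 7, Widget); (OC, 15, 8, Panel); (NULL, NULL, 20, Frame)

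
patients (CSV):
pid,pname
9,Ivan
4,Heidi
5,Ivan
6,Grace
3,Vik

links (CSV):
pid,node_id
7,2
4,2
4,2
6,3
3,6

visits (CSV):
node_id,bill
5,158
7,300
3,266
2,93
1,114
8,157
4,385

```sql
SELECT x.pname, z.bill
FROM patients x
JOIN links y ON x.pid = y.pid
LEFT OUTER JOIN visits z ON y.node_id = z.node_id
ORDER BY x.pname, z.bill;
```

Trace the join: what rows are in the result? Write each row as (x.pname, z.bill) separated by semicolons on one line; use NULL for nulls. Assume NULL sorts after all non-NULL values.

Joins associate left-to-right: patients INNER JOIN links on pid gives 4 intermediate row(s).
Then LEFT JOIN `visits z` on node_id: each of those 4 rows is kept; rows whose y.node_id has no match in z get NULL for z's columns.

(Grace, 266); (Heidi, 93); (Heidi, 93); (Vik, NULL)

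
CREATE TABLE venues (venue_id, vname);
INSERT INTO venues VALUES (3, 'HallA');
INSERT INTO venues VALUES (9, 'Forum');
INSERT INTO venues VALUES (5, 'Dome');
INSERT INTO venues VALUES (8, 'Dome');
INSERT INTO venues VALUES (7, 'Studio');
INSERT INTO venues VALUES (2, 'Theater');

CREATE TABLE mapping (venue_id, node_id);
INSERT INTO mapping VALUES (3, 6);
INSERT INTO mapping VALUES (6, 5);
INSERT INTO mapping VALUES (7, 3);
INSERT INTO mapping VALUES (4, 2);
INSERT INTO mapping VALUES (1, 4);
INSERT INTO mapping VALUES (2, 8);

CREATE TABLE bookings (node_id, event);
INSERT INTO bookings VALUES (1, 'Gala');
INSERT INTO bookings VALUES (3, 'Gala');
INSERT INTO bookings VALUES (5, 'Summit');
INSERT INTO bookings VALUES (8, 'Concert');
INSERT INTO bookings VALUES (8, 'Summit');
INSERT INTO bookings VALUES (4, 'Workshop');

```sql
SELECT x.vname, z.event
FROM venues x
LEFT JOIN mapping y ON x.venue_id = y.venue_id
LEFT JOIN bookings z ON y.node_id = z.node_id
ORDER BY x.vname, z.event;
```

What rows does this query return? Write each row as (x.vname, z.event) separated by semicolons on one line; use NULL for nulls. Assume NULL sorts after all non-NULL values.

(Dome, NULL); (Dome, NULL); (Forum, NULL); (HallA, NULL); (Studio, Gala); (Theater, Concert); (Theater, Summit)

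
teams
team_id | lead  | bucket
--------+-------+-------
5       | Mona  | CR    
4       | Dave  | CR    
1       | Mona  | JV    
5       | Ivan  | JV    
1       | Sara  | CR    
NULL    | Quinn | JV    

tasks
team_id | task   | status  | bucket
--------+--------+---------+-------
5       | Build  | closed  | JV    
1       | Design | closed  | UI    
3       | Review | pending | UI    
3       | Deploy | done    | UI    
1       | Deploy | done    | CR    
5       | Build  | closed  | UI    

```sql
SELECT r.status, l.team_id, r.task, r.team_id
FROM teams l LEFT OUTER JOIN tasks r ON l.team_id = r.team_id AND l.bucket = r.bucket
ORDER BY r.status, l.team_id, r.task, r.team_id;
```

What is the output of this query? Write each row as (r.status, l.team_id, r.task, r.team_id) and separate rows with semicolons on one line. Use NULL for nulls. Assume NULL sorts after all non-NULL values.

LEFT JOIN keeps every row from `teams`; unmatched rows get NULL for `tasks`'s columns.
Matching on l.team_id = r.team_id AND l.bucket = r.bucket. A NULL in a compared column never satisfies the condition.
Matched pairs: 2; unmatched l rows kept: 4.

(closed, 5, Build, 5); (done, 1, Deploy, 1); (NULL, 1, NULL, NULL); (NULL, 4, NULL, NULL); (NULL, 5, NULL, NULL); (NULL, NULL, NULL, NULL)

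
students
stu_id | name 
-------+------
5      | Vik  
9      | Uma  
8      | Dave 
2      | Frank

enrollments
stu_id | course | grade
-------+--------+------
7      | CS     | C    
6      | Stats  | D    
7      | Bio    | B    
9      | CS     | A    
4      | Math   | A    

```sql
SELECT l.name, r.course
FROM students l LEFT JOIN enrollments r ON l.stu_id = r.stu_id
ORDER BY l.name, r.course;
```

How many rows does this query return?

4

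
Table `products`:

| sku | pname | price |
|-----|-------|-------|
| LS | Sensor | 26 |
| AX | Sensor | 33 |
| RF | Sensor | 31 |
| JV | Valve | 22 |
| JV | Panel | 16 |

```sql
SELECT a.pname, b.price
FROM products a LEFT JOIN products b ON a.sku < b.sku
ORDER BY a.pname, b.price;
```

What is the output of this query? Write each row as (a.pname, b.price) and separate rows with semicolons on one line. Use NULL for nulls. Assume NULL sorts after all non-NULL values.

LEFT JOIN keeps every row from `products a`; unmatched rows get NULL for `products b`'s columns.
Matching on a.sku < b.sku.
- a row (sku=LS): matches 1 b row(s) → 1 output row(s).
- a row (sku=AX): matches 4 b row(s) → 4 output row(s).
- a row (sku=RF): no match → kept, b columns NULL.
- a row (sku=JV): matches 2 b row(s) → 2 output row(s).
- a row (sku=JV): matches 2 b row(s) → 2 output row(s).
After projecting and ordering:
a.pname | b.price
Panel | 26
Panel | 31
Sensor | 16
Sensor | 22
Sensor | 26
Sensor | 31
Sensor | 31
Sensor | NULL
Valve | 26
Valve | 31

(Panel, 26); (Panel, 31); (Sensor, 16); (Sensor, 22); (Sensor, 26); (Sensor, 31); (Sensor, 31); (Sensor, NULL); (Valve, 26); (Valve, 31)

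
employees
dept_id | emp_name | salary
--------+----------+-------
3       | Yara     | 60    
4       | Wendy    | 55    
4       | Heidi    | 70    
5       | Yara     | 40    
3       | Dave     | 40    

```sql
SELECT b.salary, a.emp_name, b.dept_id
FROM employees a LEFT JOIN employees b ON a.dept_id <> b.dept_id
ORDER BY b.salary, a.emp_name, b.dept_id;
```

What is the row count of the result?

16

LEFT JOIN keeps every row from `employees a`; unmatched rows get NULL for `employees b`'s columns.
Matching on a.dept_id <> b.dept_id.
Matched pairs: 16; unmatched a rows kept: 0.
Total: 16 rows.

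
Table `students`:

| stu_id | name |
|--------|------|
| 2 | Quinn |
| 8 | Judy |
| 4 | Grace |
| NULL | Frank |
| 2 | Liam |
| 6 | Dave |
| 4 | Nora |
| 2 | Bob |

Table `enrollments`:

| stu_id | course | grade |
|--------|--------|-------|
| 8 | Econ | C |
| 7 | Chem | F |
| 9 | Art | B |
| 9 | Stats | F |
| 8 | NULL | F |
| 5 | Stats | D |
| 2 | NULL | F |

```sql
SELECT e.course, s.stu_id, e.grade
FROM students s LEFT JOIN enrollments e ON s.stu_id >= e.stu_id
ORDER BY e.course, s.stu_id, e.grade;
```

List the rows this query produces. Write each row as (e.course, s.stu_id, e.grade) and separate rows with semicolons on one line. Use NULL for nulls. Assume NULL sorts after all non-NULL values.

(Chem, 8, F); (Econ, 8, C); (Stats, 6, D); (Stats, 8, D); (NULL, 2, F); (NULL, 2, F); (NULL, 2, F); (NULL, 4, F); (NULL, 4, F); (NULL, 6, F); (NULL, 8, F); (NULL, 8, F); (NULL, NULL, NULL)

LEFT JOIN keeps every row from `students`; unmatched rows get NULL for `enrollments`'s columns.
Matching on s.stu_id >= e.stu_id. A NULL in a compared column never satisfies the condition.
Matched pairs: 12; unmatched s rows kept: 1.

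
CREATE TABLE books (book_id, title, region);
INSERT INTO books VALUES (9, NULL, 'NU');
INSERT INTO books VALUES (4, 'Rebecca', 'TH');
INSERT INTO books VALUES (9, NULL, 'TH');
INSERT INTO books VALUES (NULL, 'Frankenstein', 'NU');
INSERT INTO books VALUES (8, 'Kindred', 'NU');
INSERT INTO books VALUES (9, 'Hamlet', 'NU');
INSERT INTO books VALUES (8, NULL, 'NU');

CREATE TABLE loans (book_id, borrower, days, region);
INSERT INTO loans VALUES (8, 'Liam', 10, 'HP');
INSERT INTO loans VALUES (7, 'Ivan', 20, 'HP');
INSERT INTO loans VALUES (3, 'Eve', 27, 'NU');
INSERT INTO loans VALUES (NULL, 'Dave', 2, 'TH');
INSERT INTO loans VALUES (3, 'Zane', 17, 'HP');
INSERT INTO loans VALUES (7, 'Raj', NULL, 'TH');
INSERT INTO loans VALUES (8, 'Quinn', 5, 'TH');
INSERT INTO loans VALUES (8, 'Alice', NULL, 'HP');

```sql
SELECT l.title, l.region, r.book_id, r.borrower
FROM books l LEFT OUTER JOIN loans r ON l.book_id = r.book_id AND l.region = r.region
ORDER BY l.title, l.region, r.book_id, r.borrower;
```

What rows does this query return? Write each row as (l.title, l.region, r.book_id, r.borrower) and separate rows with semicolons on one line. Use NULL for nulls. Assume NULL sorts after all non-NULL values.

(Frankenstein, NU, NULL, NULL); (Hamlet, NU, NULL, NULL); (Kindred, NU, NULL, NULL); (Rebecca, TH, NULL, NULL); (NULL, NU, NULL, NULL); (NULL, NU, NULL, NULL); (NULL, TH, NULL, NULL)

LEFT JOIN keeps every row from `books`; unmatched rows get NULL for `loans`'s columns.
Matching on l.book_id = r.book_id AND l.region = r.region. A NULL in a compared column never satisfies the condition.
Matched pairs: 0; unmatched l rows kept: 7.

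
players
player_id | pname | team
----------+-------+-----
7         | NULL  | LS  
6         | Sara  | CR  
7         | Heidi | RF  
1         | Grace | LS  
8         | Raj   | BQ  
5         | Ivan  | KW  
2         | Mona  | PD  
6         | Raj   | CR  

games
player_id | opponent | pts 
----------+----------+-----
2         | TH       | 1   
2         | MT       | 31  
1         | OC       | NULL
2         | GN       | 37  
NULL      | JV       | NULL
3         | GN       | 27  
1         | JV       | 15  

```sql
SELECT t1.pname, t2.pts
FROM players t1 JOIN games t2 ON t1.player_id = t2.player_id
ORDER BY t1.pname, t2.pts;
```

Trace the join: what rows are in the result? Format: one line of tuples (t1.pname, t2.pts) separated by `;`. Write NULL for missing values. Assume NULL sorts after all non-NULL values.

INNER JOIN keeps only pairs where the ON condition holds.
Matching on t1.player_id = t2.player_id. A NULL in a compared column never satisfies the condition.
- player_id=7: no matching t2 row, dropped.
- player_id=6: no matching t2 row, dropped.
- player_id=7: no matching t2 row, dropped.
- player_id=1: 2 matching t2 row(s), so 2 row(s) emitted.
- player_id=8: no matching t2 row, dropped.
- player_id=5: no matching t2 row, dropped.
- player_id=2: 3 matching t2 row(s), so 3 row(s) emitted.
- player_id=6: no matching t2 row, dropped.
After projecting and ordering:
t1.pname | t2.pts
Grace | 15
Grace | NULL
Mona | 1
Mona | 31
Mona | 37

(Grace, 15); (Grace, NULL); (Mona, 1); (Mona, 31); (Mona, 37)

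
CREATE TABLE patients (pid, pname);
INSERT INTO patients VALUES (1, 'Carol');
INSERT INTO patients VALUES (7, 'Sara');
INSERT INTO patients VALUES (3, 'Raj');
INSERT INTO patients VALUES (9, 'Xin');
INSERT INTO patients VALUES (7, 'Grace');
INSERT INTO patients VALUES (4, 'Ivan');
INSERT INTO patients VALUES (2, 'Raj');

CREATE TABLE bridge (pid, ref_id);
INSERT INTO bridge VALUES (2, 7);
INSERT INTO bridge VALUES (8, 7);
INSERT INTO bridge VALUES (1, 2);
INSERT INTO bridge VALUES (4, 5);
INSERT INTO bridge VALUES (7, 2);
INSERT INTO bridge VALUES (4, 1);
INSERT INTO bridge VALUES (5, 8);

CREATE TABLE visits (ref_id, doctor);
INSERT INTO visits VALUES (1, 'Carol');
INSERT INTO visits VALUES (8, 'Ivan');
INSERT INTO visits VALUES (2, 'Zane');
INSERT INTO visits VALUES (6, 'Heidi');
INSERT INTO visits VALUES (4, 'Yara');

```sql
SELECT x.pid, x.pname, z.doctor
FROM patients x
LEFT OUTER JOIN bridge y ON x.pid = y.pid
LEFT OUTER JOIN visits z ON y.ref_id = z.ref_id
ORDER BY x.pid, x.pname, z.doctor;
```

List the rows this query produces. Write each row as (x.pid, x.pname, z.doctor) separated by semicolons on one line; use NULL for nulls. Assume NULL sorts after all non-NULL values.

Joins associate left-to-right: patients LEFT JOIN bridge on pid gives 8 intermediate row(s).
Then LEFT JOIN `visits z` on ref_id: each of those 8 rows is kept; rows whose y.ref_id has no match in z get NULL for z's columns.

(1, Carol, Zane); (2, Raj, NULL); (3, Raj, NULL); (4, Ivan, Carol); (4, Ivan, NULL); (7, Grace, Zane); (7, Sara, Zane); (9, Xin, NULL)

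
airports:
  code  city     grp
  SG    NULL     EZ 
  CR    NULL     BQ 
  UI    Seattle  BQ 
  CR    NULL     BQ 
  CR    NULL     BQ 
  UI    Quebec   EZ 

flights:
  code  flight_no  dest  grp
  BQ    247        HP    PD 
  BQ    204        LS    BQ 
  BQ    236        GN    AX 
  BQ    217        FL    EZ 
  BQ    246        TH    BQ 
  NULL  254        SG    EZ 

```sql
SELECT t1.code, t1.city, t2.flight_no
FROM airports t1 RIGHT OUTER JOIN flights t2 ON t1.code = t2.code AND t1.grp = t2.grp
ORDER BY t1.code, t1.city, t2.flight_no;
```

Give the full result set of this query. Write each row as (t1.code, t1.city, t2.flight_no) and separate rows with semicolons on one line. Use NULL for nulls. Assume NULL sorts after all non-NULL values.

(NULL, NULL, 204); (NULL, NULL, 217); (NULL, NULL, 236); (NULL, NULL, 246); (NULL, NULL, 247); (NULL, NULL, 254)

RIGHT JOIN keeps every row from `flights`; unmatched rows get NULL for `airports`'s columns.
Matching on t1.code = t2.code AND t1.grp = t2.grp. A NULL in a compared column never satisfies the condition.
- code=SG, grp=EZ: no matching t2 row.
- code=CR, grp=BQ: no matching t2 row.
- code=UI, grp=BQ: no matching t2 row.
- code=CR, grp=BQ: no matching t2 row.
- code=CR, grp=BQ: no matching t2 row.
- code=UI, grp=EZ: no matching t2 row.
- plus 6 unmatched t2 row(s), each kept with NULL t1 columns.
After projecting and ordering:
t1.code | t1.city | t2.flight_no
NULL | NULL | 204
NULL | NULL | 217
NULL | NULL | 236
NULL | NULL | 246
NULL | NULL | 247
NULL | NULL | 254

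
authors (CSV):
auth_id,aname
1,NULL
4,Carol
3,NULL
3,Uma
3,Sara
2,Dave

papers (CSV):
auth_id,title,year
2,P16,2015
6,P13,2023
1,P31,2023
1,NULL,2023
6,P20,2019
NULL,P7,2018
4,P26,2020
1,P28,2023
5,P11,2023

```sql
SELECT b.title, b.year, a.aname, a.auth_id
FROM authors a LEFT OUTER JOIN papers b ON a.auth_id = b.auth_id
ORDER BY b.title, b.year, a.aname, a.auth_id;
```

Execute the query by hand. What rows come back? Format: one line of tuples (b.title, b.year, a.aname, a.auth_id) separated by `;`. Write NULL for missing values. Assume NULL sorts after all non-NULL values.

(P16, 2015, Dave, 2); (P26, 2020, Carol, 4); (P28, 2023, NULL, 1); (P31, 2023, NULL, 1); (NULL, 2023, NULL, 1); (NULL, NULL, Sara, 3); (NULL, NULL, Uma, 3); (NULL, NULL, NULL, 3)

LEFT JOIN keeps every row from `authors`; unmatched rows get NULL for `papers`'s columns.
Matching on a.auth_id = b.auth_id. A NULL in a compared column never satisfies the condition.
- a row (auth_id=1): matches 3 b row(s) → 3 output row(s).
- a row (auth_id=4): matches 1 b row(s) → 1 output row(s).
- a row (auth_id=3): no match → kept, b columns NULL.
- a row (auth_id=3): no match → kept, b columns NULL.
- a row (auth_id=3): no match → kept, b columns NULL.
- a row (auth_id=2): matches 1 b row(s) → 1 output row(s).
After projecting and ordering:
b.title | b.year | a.aname | a.auth_id
P16 | 2015 | Dave | 2
P26 | 2020 | Carol | 4
P28 | 2023 | NULL | 1
P31 | 2023 | NULL | 1
NULL | 2023 | NULL | 1
NULL | NULL | Sara | 3
NULL | NULL | Uma | 3
NULL | NULL | NULL | 3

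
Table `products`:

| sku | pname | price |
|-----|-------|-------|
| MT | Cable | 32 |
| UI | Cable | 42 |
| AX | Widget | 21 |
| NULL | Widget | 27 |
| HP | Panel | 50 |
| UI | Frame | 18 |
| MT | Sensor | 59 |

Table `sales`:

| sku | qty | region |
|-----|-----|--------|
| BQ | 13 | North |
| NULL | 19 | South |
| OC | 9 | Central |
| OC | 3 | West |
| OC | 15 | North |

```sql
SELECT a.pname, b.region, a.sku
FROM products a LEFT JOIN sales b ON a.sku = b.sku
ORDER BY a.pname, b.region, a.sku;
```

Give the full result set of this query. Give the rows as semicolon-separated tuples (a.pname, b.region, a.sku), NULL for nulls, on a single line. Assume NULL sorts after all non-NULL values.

LEFT JOIN keeps every row from `products`; unmatched rows get NULL for `sales`'s columns.
Matching on a.sku = b.sku. A NULL in a compared column never satisfies the condition.
- a (sku=MT) has no partner → padded with NULL.
- a (sku=UI) has no partner → padded with NULL.
- a (sku=AX) has no partner → padded with NULL.
- a (sku=NULL) has no partner → padded with NULL.
- a (sku=HP) has no partner → padded with NULL.
- a (sku=UI) has no partner → padded with NULL.
- a (sku=MT) has no partner → padded with NULL.
After projecting and ordering:
a.pname | b.region | a.sku
Cable | NULL | MT
Cable | NULL | UI
Frame | NULL | UI
Panel | NULL | HP
Sensor | NULL | MT
Widget | NULL | AX
Widget | NULL | NULL

(Cable, NULL, MT); (Cable, NULL, UI); (Frame, NULL, UI); (Panel, NULL, HP); (Sensor, NULL, MT); (Widget, NULL, AX); (Widget, NULL, NULL)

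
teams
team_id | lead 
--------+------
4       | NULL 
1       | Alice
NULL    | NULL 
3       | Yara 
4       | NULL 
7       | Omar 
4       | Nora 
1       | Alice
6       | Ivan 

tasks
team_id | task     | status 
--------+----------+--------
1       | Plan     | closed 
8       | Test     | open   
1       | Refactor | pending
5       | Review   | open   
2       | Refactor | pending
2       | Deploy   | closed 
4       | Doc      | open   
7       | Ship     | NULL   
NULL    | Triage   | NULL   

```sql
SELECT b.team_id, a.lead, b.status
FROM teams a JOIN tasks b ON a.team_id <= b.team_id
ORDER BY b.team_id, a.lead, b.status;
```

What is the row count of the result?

36

INNER JOIN keeps only pairs where the ON condition holds.
Matching on a.team_id <= b.team_id. A NULL in a compared column never satisfies the condition.
- team_id=4: 4 matching b row(s), so 4 row(s) emitted.
- team_id=1: 8 matching b row(s), so 8 row(s) emitted.
- team_id=NULL: no matching b row, dropped.
- team_id=3: 4 matching b row(s), so 4 row(s) emitted.
- team_id=4: 4 matching b row(s), so 4 row(s) emitted.
- team_id=7: 2 matching b row(s), so 2 row(s) emitted.
- team_id=4: 4 matching b row(s), so 4 row(s) emitted.
- team_id=1: 8 matching b row(s), so 8 row(s) emitted.
- team_id=6: 2 matching b row(s), so 2 row(s) emitted.
Total: 36 rows.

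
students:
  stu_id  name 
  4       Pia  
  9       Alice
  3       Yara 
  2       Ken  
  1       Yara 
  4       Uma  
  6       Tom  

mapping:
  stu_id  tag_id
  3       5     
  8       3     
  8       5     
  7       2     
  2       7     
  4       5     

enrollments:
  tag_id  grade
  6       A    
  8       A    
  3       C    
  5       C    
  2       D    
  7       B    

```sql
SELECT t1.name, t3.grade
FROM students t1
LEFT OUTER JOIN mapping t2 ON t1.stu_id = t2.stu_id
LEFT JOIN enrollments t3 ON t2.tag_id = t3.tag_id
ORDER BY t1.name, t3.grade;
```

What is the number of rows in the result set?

Evaluate left to right. First `students t1 LEFT JOIN mapping t2` on stu_id: 7 row(s).
Then LEFT JOIN `enrollments t3` on tag_id: each of those 7 rows is kept; rows whose t2.tag_id has no match in t3 get NULL for t3's columns.
Result: 7 row(s).

7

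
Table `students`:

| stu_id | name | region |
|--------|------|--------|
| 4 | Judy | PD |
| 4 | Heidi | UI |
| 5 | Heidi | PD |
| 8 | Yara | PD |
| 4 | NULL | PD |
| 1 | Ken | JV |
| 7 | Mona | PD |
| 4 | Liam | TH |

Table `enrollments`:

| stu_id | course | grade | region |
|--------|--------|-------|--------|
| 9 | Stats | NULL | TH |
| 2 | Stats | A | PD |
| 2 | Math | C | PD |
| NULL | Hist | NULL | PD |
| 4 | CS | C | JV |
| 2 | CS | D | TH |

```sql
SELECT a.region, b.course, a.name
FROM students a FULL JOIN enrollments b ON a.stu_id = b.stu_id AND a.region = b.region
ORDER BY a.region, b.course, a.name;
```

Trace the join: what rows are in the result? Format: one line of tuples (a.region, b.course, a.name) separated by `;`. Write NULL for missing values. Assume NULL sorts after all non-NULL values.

(JV, NULL, Ken); (PD, NULL, Heidi); (PD, NULL, Judy); (PD, NULL, Mona); (PD, NULL, Yara); (PD, NULL, NULL); (TH, NULL, Liam); (UI, NULL, Heidi); (NULL, CS, NULL); (NULL, CS, NULL); (NULL, Hist, NULL); (NULL, Math, NULL); (NULL, Stats, NULL); (NULL, Stats, NULL)

FULL OUTER JOIN keeps every row from both sides; unmatched rows get NULL for the other side's columns.
Matching on a.stu_id = b.stu_id AND a.region = b.region. A NULL in a compared column never satisfies the condition.
- stu_id=4, region=PD: no b row matches, row kept with b columns NULL.
- stu_id=4, region=UI: no b row matches, row kept with b columns NULL.
- stu_id=5, region=PD: no b row matches, row kept with b columns NULL.
- stu_id=8, region=PD: no b row matches, row kept with b columns NULL.
- stu_id=4, region=PD: no b row matches, row kept with b columns NULL.
- stu_id=1, region=JV: no b row matches, row kept with b columns NULL.
- stu_id=7, region=PD: no b row matches, row kept with b columns NULL.
- stu_id=4, region=TH: no b row matches, row kept with b columns NULL.
- 6 b row(s) had no a match → kept, a columns NULL.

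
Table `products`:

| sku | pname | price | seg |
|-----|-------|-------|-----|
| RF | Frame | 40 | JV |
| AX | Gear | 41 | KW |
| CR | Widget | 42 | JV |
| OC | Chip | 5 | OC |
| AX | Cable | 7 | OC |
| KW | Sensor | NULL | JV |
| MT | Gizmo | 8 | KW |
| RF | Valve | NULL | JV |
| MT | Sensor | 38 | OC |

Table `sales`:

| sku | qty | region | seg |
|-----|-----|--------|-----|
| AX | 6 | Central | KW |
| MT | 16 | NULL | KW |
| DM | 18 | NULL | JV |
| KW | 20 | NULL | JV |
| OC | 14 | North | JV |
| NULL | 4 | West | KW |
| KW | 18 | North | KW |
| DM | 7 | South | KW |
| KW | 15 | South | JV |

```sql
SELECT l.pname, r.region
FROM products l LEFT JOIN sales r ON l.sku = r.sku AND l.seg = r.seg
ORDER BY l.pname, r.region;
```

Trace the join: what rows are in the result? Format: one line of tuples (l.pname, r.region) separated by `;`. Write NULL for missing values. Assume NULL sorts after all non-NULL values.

LEFT JOIN keeps every row from `products`; unmatched rows get NULL for `sales`'s columns.
Matching on l.sku = r.sku AND l.seg = r.seg. A NULL in a compared column never satisfies the condition.
- l (sku=RF, seg=JV) has no partner → padded with NULL.
- l (sku=AX, seg=KW) pairs with 1 row(s) of r.
- l (sku=CR, seg=JV) has no partner → padded with NULL.
- l (sku=OC, seg=OC) has no partner → padded with NULL.
- l (sku=AX, seg=OC) has no partner → padded with NULL.
- l (sku=KW, seg=JV) pairs with 2 row(s) of r.
- l (sku=MT, seg=KW) pairs with 1 row(s) of r.
- l (sku=RF, seg=JV) has no partner → padded with NULL.
- l (sku=MT, seg=OC) has no partner → padded with NULL.
After projecting and ordering:
l.pname | r.region
Cable | NULL
Chip | NULL
Frame | NULL
Gear | Central
Gizmo | NULL
Sensor | South
Sensor | NULL
Sensor | NULL
Valve | NULL
Widget | NULL

(Cable, NULL); (Chip, NULL); (Frame, NULL); (Gear, Central); (Gizmo, NULL); (Sensor, South); (Sensor, NULL); (Sensor, NULL); (Valve, NULL); (Widget, NULL)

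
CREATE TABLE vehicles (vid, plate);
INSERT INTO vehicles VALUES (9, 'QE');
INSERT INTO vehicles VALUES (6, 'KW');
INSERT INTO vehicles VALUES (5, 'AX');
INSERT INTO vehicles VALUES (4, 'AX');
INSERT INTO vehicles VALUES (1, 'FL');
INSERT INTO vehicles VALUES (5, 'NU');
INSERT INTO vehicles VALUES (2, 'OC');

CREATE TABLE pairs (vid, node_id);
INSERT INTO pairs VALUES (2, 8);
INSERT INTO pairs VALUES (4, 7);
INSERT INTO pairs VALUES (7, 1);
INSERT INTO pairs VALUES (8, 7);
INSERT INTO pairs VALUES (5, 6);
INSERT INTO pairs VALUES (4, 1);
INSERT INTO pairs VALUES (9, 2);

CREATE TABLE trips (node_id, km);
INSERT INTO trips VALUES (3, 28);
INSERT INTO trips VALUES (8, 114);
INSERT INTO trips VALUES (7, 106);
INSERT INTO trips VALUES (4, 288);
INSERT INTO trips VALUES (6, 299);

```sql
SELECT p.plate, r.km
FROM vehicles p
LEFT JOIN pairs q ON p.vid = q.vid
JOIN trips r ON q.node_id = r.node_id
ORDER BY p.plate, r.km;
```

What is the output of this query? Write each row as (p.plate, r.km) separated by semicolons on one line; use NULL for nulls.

(AX, 106); (AX, 299); (NU, 299); (OC, 114)

Joins associate left-to-right: vehicles LEFT JOIN pairs on vid gives 8 intermediate row(s).
Then INNER JOIN `trips r` on node_id: keep only rows whose q.node_id appears in r.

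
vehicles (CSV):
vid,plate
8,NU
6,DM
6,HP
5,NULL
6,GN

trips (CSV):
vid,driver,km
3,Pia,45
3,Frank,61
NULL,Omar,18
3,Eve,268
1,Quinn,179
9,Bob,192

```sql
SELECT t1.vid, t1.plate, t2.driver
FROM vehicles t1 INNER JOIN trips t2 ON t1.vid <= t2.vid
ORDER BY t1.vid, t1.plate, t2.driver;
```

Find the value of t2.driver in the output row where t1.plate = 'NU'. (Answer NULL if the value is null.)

INNER JOIN keeps only pairs where the ON condition holds.
Matching on t1.vid <= t2.vid. A NULL in a compared column never satisfies the condition.
- vid=8: 1 matching t2 row(s), so 1 row(s) emitted.
- vid=6: 1 matching t2 row(s), so 1 row(s) emitted.
- vid=6: 1 matching t2 row(s), so 1 row(s) emitted.
- vid=5: 1 matching t2 row(s), so 1 row(s) emitted.
- vid=6: 1 matching t2 row(s), so 1 row(s) emitted.

Bob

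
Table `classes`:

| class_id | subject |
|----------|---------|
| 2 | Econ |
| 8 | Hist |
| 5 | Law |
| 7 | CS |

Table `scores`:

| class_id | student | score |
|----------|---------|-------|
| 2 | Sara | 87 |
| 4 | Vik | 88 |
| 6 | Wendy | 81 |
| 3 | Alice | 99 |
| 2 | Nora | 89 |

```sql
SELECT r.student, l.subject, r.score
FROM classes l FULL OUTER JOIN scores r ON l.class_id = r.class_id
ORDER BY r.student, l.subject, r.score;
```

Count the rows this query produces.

8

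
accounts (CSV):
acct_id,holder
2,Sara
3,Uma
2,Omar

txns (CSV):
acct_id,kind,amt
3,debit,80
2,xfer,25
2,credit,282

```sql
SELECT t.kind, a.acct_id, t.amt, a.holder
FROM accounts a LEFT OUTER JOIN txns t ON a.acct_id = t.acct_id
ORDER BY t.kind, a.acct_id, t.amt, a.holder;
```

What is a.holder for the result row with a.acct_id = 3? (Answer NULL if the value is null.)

LEFT JOIN keeps every row from `accounts`; unmatched rows get NULL for `txns`'s columns.
Matching on a.acct_id = t.acct_id.
- acct_id=2: 2 matching t row(s), so 2 row(s) emitted.
- acct_id=3: 1 matching t row(s), so 1 row(s) emitted.
- acct_id=2: 2 matching t row(s), so 2 row(s) emitted.

Uma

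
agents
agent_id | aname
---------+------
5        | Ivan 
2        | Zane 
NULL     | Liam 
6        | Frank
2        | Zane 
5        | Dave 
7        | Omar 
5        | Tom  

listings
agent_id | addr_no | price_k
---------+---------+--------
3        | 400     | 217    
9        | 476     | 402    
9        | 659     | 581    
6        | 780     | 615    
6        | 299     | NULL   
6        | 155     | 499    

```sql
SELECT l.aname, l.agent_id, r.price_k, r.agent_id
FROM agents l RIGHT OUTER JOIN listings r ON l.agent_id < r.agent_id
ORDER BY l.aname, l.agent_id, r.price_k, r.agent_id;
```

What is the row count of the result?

RIGHT JOIN keeps every row from `listings`; unmatched rows get NULL for `agents`'s columns.
Matching on l.agent_id < r.agent_id. A NULL in a compared column never satisfies the condition.
- l (agent_id=5) pairs with 5 row(s) of r.
- l (agent_id=2) pairs with 6 row(s) of r.
- l (agent_id=NULL) has no partner in r.
- l (agent_id=6) pairs with 2 row(s) of r.
- l (agent_id=2) pairs with 6 row(s) of r.
- l (agent_id=5) pairs with 5 row(s) of r.
- l (agent_id=7) pairs with 2 row(s) of r.
- l (agent_id=5) pairs with 5 row(s) of r.
- every r row matched at least one l row.
Total: 31 rows.

31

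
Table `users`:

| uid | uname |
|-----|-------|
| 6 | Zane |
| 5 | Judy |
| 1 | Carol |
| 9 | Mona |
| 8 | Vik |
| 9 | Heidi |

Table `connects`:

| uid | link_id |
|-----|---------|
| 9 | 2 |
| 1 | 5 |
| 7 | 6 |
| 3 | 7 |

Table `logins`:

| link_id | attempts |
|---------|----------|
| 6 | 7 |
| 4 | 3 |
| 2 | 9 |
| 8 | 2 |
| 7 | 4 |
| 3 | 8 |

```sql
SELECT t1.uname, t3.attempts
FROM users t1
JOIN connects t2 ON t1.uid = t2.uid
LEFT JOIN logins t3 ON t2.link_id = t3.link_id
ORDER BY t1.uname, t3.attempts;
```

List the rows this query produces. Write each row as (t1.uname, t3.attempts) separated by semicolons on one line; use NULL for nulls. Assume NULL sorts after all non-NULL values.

(Carol, NULL); (Heidi, 9); (Mona, 9)

Evaluate left to right. First `users t1 INNER JOIN connects t2` on uid: 3 row(s).
Then LEFT JOIN `logins t3` on link_id: each of those 3 rows is kept; rows whose t2.link_id has no match in t3 get NULL for t3's columns.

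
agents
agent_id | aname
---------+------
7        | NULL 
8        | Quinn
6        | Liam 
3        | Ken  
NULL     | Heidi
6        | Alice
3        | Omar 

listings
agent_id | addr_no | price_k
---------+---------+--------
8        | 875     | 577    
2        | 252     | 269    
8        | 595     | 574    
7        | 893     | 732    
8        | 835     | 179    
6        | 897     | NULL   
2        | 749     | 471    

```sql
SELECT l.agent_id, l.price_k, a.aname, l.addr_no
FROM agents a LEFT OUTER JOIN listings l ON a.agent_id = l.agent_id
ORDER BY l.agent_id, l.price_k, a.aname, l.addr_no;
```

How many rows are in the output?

9

LEFT JOIN keeps every row from `agents`; unmatched rows get NULL for `listings`'s columns.
Matching on a.agent_id = l.agent_id. A NULL in a compared column never satisfies the condition.
Matched pairs: 6; unmatched a rows kept: 3.
Total: 6 matched + 3 padded = 9 rows.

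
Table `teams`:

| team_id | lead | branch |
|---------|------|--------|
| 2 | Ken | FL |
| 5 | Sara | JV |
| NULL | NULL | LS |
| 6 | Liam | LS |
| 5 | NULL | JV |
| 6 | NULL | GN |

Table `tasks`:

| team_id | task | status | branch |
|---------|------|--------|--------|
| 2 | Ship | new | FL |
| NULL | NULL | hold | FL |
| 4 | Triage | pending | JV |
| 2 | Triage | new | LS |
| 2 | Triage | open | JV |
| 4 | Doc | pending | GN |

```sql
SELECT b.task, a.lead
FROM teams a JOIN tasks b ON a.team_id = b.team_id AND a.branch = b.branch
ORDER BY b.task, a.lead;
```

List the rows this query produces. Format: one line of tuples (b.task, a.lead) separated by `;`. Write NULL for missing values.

(Ship, Ken)

INNER JOIN keeps only pairs where the ON condition holds.
Matching on a.team_id = b.team_id AND a.branch = b.branch. A NULL in a compared column never satisfies the condition.
- a (team_id=2, branch=FL) pairs with 1 row(s) of b.
- a (team_id=5, branch=JV) has no partner → excluded.
- a (team_id=NULL, branch=LS) has no partner → excluded.
- a (team_id=6, branch=LS) has no partner → excluded.
- a (team_id=5, branch=JV) has no partner → excluded.
- a (team_id=6, branch=GN) has no partner → excluded.
After projecting and ordering:
b.task | a.lead
Ship | Ken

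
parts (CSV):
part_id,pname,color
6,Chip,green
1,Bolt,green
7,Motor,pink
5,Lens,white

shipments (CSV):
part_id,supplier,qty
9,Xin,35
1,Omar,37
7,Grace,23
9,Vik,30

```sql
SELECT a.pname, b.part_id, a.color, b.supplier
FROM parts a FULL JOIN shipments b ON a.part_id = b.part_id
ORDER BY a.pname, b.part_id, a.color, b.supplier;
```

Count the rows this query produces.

FULL OUTER JOIN keeps every row from both sides; unmatched rows get NULL for the other side's columns.
Matching on a.part_id = b.part_id.
- a row (part_id=6): no match → kept, b columns NULL.
- a row (part_id=1): matches 1 b row(s) → 1 output row(s).
- a row (part_id=7): matches 1 b row(s) → 1 output row(s).
- a row (part_id=5): no match → kept, b columns NULL.
- plus 2 unmatched b row(s), each kept with NULL a columns.
Total: 2 matched + 4 padded = 6 rows.

6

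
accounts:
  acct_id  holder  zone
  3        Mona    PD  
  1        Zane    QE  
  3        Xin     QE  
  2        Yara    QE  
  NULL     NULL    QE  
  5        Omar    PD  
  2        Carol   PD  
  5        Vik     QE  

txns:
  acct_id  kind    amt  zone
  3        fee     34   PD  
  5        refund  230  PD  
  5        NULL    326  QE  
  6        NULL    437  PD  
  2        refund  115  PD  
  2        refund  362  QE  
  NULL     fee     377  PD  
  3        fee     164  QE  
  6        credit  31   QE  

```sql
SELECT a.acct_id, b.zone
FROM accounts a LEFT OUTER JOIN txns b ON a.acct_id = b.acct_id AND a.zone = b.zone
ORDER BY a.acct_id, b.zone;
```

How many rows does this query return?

8

LEFT JOIN keeps every row from `accounts`; unmatched rows get NULL for `txns`'s columns.
Matching on a.acct_id = b.acct_id AND a.zone = b.zone. A NULL in a compared column never satisfies the condition.
- a row (acct_id=3, zone=PD): matches 1 b row(s) → 1 output row(s).
- a row (acct_id=1, zone=QE): no match → kept, b columns NULL.
- a row (acct_id=3, zone=QE): matches 1 b row(s) → 1 output row(s).
- a row (acct_id=2, zone=QE): matches 1 b row(s) → 1 output row(s).
- a row (acct_id=NULL, zone=QE): no match → kept, b columns NULL.
- a row (acct_id=5, zone=PD): matches 1 b row(s) → 1 output row(s).
- a row (acct_id=2, zone=PD): matches 1 b row(s) → 1 output row(s).
- a row (acct_id=5, zone=QE): matches 1 b row(s) → 1 output row(s).
Total: 6 matched + 2 padded = 8 rows.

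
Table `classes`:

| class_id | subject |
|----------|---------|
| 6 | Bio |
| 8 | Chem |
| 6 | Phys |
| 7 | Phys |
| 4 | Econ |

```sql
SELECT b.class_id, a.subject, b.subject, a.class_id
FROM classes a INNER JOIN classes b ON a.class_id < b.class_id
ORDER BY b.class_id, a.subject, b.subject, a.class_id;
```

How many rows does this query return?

INNER JOIN keeps only pairs where the ON condition holds.
Matching on a.class_id < b.class_id.
- a (class_id=6) pairs with 2 row(s) of b.
- a (class_id=8) has no partner → excluded.
- a (class_id=6) pairs with 2 row(s) of b.
- a (class_id=7) pairs with 1 row(s) of b.
- a (class_id=4) pairs with 4 row(s) of b.
Total: 9 rows.

9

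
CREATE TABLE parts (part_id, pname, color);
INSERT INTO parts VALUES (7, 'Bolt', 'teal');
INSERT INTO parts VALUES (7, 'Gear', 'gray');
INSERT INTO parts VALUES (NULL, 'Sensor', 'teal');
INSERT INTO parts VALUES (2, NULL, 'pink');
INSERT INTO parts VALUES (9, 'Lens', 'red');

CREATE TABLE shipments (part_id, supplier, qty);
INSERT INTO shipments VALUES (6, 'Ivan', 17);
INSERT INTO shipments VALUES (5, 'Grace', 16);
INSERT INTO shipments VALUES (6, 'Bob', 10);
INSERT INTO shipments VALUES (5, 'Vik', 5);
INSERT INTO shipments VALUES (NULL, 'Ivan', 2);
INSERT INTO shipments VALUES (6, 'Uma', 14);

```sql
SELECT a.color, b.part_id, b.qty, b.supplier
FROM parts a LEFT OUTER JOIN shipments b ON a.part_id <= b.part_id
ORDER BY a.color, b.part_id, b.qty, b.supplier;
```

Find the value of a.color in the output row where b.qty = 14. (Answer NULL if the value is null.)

LEFT JOIN keeps every row from `parts`; unmatched rows get NULL for `shipments`'s columns.
Matching on a.part_id <= b.part_id. A NULL in a compared column never satisfies the condition.
- a (part_id=7) has no partner → padded with NULL.
- a (part_id=7) has no partner → padded with NULL.
- a (part_id=NULL) has no partner → padded with NULL.
- a (part_id=2) pairs with 5 row(s) of b.
- a (part_id=9) has no partner → padded with NULL.

pink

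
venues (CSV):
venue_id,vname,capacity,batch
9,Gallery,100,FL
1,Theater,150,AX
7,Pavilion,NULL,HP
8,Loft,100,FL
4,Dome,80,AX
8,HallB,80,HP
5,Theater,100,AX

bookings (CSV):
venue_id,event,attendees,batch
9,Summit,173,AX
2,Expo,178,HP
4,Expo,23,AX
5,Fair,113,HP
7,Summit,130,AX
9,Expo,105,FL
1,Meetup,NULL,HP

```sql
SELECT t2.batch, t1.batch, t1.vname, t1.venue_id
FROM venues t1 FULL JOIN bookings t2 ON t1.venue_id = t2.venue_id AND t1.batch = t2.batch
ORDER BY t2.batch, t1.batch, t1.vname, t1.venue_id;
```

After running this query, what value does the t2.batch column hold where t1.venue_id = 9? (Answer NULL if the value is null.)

FL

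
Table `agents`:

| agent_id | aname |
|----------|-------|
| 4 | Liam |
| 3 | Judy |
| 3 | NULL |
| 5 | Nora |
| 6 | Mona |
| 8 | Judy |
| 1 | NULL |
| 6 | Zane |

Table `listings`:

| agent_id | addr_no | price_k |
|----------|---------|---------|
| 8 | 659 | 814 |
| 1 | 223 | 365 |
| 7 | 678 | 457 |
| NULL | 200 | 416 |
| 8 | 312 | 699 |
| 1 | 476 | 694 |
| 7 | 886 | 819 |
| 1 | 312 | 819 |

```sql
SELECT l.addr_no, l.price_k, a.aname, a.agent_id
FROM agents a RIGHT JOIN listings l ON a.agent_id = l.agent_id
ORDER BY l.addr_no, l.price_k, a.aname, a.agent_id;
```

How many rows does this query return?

8

RIGHT JOIN keeps every row from `listings`; unmatched rows get NULL for `agents`'s columns.
Matching on a.agent_id = l.agent_id. A NULL in a compared column never satisfies the condition.
- agent_id=4: no matching l row.
- agent_id=3: no matching l row.
- agent_id=3: no matching l row.
- agent_id=5: no matching l row.
- agent_id=6: no matching l row.
- agent_id=8: 2 matching l row(s), so 2 row(s) emitted.
- agent_id=1: 3 matching l row(s), so 3 row(s) emitted.
- agent_id=6: no matching l row.
- 3 l row(s) had no a match → kept, a columns NULL.
Total: 5 matched + 3 padded = 8 rows.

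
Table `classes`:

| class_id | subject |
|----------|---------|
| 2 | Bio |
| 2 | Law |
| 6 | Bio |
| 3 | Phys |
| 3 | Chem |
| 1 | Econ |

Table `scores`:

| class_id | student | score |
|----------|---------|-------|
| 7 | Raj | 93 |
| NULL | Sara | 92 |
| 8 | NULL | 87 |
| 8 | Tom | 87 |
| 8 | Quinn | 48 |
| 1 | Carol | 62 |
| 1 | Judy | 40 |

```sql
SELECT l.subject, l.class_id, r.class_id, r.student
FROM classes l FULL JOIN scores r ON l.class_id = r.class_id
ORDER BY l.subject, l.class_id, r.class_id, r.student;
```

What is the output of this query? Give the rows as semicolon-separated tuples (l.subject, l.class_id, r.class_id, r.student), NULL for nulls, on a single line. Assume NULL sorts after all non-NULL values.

(Bio, 2, NULL, NULL); (Bio, 6, NULL, NULL); (Chem, 3, NULL, NULL); (Econ, 1, 1, Carol); (Econ, 1, 1, Judy); (Law, 2, NULL, NULL); (Phys, 3, NULL, NULL); (NULL, NULL, 7, Raj); (NULL, NULL, 8, Quinn); (NULL, NULL, 8, Tom); (NULL, NULL, 8, NULL); (NULL, NULL, NULL, Sara)

FULL OUTER JOIN keeps every row from both sides; unmatched rows get NULL for the other side's columns.
Matching on l.class_id = r.class_id. A NULL in a compared column never satisfies the condition.
- l row (class_id=2): no match → kept, r columns NULL.
- l row (class_id=2): no match → kept, r columns NULL.
- l row (class_id=6): no match → kept, r columns NULL.
- l row (class_id=3): no match → kept, r columns NULL.
- l row (class_id=3): no match → kept, r columns NULL.
- l row (class_id=1): matches 2 r row(s) → 2 output row(s).
- plus 5 unmatched r row(s), each kept with NULL l columns.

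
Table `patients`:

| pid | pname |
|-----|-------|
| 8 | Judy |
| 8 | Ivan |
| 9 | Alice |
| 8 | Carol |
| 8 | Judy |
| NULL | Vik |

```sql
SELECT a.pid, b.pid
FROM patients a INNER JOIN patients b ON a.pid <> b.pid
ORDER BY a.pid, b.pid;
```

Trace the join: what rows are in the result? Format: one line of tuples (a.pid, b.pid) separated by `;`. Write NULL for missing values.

INNER JOIN keeps only pairs where the ON condition holds.
Matching on a.pid <> b.pid. A NULL in a compared column never satisfies the condition.
Matched pairs: 8.

(8, 9); (8, 9); (8, 9); (8, 9); (9, 8); (9, 8); (9, 8); (9, 8)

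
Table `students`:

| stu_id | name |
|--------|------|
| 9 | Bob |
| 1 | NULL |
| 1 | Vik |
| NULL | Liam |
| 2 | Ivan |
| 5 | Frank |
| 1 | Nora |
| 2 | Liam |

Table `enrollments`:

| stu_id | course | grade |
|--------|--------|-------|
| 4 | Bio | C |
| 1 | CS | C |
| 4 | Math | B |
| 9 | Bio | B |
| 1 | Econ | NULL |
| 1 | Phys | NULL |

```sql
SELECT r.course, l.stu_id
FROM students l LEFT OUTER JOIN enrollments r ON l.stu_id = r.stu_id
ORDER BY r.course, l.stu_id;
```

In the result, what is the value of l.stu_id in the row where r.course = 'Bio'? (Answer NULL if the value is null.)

9

LEFT JOIN keeps every row from `students`; unmatched rows get NULL for `enrollments`'s columns.
Matching on l.stu_id = r.stu_id. A NULL in a compared column never satisfies the condition.
- l[0] stu_id=9 → 1 match(es) in r → 1 row(s).
- l[1] stu_id=1 → 3 match(es) in r → 3 row(s).
- l[2] stu_id=1 → 3 match(es) in r → 3 row(s).
- l[3] stu_id=NULL → no match; kept with NULLs on the r side.
- l[4] stu_id=2 → no match; kept with NULLs on the r side.
- l[5] stu_id=5 → no match; kept with NULLs on the r side.
- l[6] stu_id=1 → 3 match(es) in r → 3 row(s).
- l[7] stu_id=2 → no match; kept with NULLs on the r side.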